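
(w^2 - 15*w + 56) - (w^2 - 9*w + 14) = 42 - 6*w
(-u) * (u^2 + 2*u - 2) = -u^3 - 2*u^2 + 2*u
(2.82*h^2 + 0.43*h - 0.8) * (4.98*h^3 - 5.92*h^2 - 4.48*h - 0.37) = 14.0436*h^5 - 14.553*h^4 - 19.1632*h^3 + 1.7662*h^2 + 3.4249*h + 0.296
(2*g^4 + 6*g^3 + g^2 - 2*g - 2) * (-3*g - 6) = -6*g^5 - 30*g^4 - 39*g^3 + 18*g + 12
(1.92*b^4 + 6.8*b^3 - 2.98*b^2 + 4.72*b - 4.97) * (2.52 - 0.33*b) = -0.6336*b^5 + 2.5944*b^4 + 18.1194*b^3 - 9.0672*b^2 + 13.5345*b - 12.5244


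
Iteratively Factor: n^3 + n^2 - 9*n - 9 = (n + 1)*(n^2 - 9) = (n - 3)*(n + 1)*(n + 3)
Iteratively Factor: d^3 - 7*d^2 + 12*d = (d - 3)*(d^2 - 4*d) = d*(d - 3)*(d - 4)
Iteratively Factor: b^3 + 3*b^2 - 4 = (b - 1)*(b^2 + 4*b + 4) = (b - 1)*(b + 2)*(b + 2)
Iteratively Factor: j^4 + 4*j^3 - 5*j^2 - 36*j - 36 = (j + 2)*(j^3 + 2*j^2 - 9*j - 18) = (j + 2)^2*(j^2 - 9) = (j + 2)^2*(j + 3)*(j - 3)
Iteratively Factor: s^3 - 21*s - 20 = (s + 1)*(s^2 - s - 20) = (s - 5)*(s + 1)*(s + 4)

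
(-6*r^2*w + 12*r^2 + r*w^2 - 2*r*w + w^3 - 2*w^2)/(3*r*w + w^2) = -2*r + 4*r/w + w - 2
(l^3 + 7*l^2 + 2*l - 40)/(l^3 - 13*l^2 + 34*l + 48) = (l^3 + 7*l^2 + 2*l - 40)/(l^3 - 13*l^2 + 34*l + 48)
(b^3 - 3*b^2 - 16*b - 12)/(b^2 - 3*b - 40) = (-b^3 + 3*b^2 + 16*b + 12)/(-b^2 + 3*b + 40)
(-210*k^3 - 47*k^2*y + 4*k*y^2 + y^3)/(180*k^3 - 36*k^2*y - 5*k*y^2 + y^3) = (-35*k^2 - 2*k*y + y^2)/(30*k^2 - 11*k*y + y^2)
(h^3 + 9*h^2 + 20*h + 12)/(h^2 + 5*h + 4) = (h^2 + 8*h + 12)/(h + 4)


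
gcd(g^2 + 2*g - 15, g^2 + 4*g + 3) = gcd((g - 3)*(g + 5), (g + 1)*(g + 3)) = 1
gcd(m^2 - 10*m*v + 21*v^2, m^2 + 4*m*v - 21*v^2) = -m + 3*v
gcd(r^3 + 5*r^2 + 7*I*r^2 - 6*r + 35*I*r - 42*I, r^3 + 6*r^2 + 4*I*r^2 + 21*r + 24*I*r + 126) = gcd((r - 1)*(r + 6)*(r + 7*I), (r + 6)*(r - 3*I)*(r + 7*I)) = r^2 + r*(6 + 7*I) + 42*I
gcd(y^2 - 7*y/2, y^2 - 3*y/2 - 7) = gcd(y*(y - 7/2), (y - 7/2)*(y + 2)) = y - 7/2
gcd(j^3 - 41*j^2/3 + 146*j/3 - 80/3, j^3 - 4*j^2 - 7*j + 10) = j - 5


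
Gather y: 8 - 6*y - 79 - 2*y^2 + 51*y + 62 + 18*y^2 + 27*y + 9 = 16*y^2 + 72*y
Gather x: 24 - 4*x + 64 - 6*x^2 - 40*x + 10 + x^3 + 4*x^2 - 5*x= x^3 - 2*x^2 - 49*x + 98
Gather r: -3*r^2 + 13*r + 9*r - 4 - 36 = -3*r^2 + 22*r - 40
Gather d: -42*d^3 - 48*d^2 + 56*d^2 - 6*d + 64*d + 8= -42*d^3 + 8*d^2 + 58*d + 8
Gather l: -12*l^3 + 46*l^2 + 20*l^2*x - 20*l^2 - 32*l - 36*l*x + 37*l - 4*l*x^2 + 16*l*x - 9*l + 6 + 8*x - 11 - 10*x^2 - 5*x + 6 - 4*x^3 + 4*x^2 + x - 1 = -12*l^3 + l^2*(20*x + 26) + l*(-4*x^2 - 20*x - 4) - 4*x^3 - 6*x^2 + 4*x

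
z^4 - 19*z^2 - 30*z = z*(z - 5)*(z + 2)*(z + 3)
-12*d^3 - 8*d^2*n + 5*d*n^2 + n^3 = (-2*d + n)*(d + n)*(6*d + n)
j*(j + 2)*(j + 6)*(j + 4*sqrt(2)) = j^4 + 4*sqrt(2)*j^3 + 8*j^3 + 12*j^2 + 32*sqrt(2)*j^2 + 48*sqrt(2)*j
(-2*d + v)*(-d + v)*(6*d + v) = 12*d^3 - 16*d^2*v + 3*d*v^2 + v^3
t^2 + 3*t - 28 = (t - 4)*(t + 7)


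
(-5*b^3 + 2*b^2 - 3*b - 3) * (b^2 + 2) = -5*b^5 + 2*b^4 - 13*b^3 + b^2 - 6*b - 6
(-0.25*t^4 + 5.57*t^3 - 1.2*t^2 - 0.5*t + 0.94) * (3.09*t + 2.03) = -0.7725*t^5 + 16.7038*t^4 + 7.5991*t^3 - 3.981*t^2 + 1.8896*t + 1.9082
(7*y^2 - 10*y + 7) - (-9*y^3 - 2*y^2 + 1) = 9*y^3 + 9*y^2 - 10*y + 6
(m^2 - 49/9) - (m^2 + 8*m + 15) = -8*m - 184/9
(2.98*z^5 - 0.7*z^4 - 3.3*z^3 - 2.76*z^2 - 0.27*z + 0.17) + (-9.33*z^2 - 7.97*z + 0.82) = 2.98*z^5 - 0.7*z^4 - 3.3*z^3 - 12.09*z^2 - 8.24*z + 0.99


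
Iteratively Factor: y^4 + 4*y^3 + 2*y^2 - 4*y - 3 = (y + 3)*(y^3 + y^2 - y - 1) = (y + 1)*(y + 3)*(y^2 - 1) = (y - 1)*(y + 1)*(y + 3)*(y + 1)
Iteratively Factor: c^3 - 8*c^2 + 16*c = (c - 4)*(c^2 - 4*c) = (c - 4)^2*(c)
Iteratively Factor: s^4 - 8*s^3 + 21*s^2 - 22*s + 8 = (s - 2)*(s^3 - 6*s^2 + 9*s - 4) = (s - 4)*(s - 2)*(s^2 - 2*s + 1) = (s - 4)*(s - 2)*(s - 1)*(s - 1)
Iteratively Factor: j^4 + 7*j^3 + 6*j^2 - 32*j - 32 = (j + 4)*(j^3 + 3*j^2 - 6*j - 8) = (j - 2)*(j + 4)*(j^2 + 5*j + 4) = (j - 2)*(j + 4)^2*(j + 1)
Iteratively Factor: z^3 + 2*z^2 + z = (z + 1)*(z^2 + z) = z*(z + 1)*(z + 1)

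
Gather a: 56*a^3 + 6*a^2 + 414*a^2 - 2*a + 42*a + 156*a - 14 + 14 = 56*a^3 + 420*a^2 + 196*a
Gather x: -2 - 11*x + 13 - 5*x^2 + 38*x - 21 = -5*x^2 + 27*x - 10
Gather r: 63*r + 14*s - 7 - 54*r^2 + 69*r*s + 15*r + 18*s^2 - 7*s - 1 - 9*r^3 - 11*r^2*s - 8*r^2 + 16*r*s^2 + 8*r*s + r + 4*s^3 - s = -9*r^3 + r^2*(-11*s - 62) + r*(16*s^2 + 77*s + 79) + 4*s^3 + 18*s^2 + 6*s - 8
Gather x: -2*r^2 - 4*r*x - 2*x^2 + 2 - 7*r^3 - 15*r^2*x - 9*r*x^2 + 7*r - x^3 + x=-7*r^3 - 2*r^2 + 7*r - x^3 + x^2*(-9*r - 2) + x*(-15*r^2 - 4*r + 1) + 2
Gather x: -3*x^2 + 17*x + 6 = -3*x^2 + 17*x + 6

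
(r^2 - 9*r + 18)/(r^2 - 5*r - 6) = (r - 3)/(r + 1)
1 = 1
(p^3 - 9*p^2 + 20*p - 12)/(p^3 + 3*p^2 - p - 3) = (p^2 - 8*p + 12)/(p^2 + 4*p + 3)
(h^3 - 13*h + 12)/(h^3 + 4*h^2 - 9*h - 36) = (h - 1)/(h + 3)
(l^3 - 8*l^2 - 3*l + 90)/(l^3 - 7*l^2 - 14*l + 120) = (l + 3)/(l + 4)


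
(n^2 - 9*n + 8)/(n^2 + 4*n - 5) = (n - 8)/(n + 5)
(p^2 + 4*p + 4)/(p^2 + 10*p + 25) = (p^2 + 4*p + 4)/(p^2 + 10*p + 25)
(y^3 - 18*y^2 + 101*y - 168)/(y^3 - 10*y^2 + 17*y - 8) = (y^2 - 10*y + 21)/(y^2 - 2*y + 1)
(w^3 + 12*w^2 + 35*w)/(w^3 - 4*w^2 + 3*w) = (w^2 + 12*w + 35)/(w^2 - 4*w + 3)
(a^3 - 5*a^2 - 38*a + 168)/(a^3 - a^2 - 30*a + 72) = (a - 7)/(a - 3)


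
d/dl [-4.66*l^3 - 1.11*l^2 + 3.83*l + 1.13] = -13.98*l^2 - 2.22*l + 3.83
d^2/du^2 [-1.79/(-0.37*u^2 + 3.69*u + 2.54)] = (0.490102*u^2 - 4.887774*u - 1.79*(0.74*u - 3.69)*(1.48*u - 7.38) - 3.364484)/(-0.37*u^2 + 3.69*u + 2.54)^3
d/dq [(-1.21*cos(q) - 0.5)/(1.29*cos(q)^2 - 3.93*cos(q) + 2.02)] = (-1.5609*cos(q)^2 - 1.29*cos(q) + 4.4092)*sin(q)/(1.6641*cos(q)^4 - 10.1394*cos(q)^3 + 20.6565*cos(q)^2 - 15.8772*cos(q) + 4.0804)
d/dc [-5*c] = -5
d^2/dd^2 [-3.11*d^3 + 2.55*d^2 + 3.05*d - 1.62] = 5.1 - 18.66*d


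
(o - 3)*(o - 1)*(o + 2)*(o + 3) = o^4 + o^3 - 11*o^2 - 9*o + 18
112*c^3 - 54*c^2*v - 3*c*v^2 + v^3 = (-8*c + v)*(-2*c + v)*(7*c + v)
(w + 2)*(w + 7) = w^2 + 9*w + 14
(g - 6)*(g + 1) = g^2 - 5*g - 6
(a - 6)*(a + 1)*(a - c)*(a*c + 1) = a^4*c - a^3*c^2 - 5*a^3*c + a^3 + 5*a^2*c^2 - 7*a^2*c - 5*a^2 + 6*a*c^2 + 5*a*c - 6*a + 6*c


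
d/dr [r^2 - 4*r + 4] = 2*r - 4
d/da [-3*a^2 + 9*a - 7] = 9 - 6*a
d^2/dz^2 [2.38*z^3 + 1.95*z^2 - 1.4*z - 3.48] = 14.28*z + 3.9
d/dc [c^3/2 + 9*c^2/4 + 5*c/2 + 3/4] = 3*c^2/2 + 9*c/2 + 5/2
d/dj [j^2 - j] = 2*j - 1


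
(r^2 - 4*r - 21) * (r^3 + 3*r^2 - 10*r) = r^5 - r^4 - 43*r^3 - 23*r^2 + 210*r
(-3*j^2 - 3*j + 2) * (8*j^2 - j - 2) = -24*j^4 - 21*j^3 + 25*j^2 + 4*j - 4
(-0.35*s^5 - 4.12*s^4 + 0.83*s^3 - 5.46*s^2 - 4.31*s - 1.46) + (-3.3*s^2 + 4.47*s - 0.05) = -0.35*s^5 - 4.12*s^4 + 0.83*s^3 - 8.76*s^2 + 0.16*s - 1.51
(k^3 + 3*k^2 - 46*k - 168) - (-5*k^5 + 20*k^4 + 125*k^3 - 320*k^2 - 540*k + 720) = 5*k^5 - 20*k^4 - 124*k^3 + 323*k^2 + 494*k - 888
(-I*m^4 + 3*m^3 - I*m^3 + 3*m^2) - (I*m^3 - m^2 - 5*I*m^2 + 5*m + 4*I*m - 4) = -I*m^4 + 3*m^3 - 2*I*m^3 + 4*m^2 + 5*I*m^2 - 5*m - 4*I*m + 4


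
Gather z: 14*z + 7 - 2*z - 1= 12*z + 6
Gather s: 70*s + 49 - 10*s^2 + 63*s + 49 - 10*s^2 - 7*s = -20*s^2 + 126*s + 98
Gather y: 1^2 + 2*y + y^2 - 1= y^2 + 2*y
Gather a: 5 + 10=15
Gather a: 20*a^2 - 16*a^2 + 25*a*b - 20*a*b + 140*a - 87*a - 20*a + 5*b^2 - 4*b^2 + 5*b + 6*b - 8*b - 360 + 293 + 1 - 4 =4*a^2 + a*(5*b + 33) + b^2 + 3*b - 70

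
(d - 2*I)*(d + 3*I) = d^2 + I*d + 6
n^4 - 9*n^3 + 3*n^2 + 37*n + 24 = (n - 8)*(n - 3)*(n + 1)^2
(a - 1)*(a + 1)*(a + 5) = a^3 + 5*a^2 - a - 5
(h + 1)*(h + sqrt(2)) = h^2 + h + sqrt(2)*h + sqrt(2)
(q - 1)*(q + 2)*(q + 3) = q^3 + 4*q^2 + q - 6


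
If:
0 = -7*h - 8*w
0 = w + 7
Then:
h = 8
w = -7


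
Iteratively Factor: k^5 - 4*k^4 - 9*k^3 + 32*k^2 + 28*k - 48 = (k + 2)*(k^4 - 6*k^3 + 3*k^2 + 26*k - 24) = (k - 1)*(k + 2)*(k^3 - 5*k^2 - 2*k + 24) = (k - 3)*(k - 1)*(k + 2)*(k^2 - 2*k - 8) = (k - 3)*(k - 1)*(k + 2)^2*(k - 4)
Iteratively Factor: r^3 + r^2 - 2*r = (r)*(r^2 + r - 2) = r*(r - 1)*(r + 2)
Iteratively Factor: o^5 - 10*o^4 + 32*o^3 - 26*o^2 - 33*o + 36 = (o + 1)*(o^4 - 11*o^3 + 43*o^2 - 69*o + 36) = (o - 1)*(o + 1)*(o^3 - 10*o^2 + 33*o - 36) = (o - 3)*(o - 1)*(o + 1)*(o^2 - 7*o + 12) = (o - 4)*(o - 3)*(o - 1)*(o + 1)*(o - 3)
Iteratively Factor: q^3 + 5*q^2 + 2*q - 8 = (q - 1)*(q^2 + 6*q + 8) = (q - 1)*(q + 2)*(q + 4)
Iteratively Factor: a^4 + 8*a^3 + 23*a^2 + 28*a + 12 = (a + 2)*(a^3 + 6*a^2 + 11*a + 6) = (a + 1)*(a + 2)*(a^2 + 5*a + 6) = (a + 1)*(a + 2)^2*(a + 3)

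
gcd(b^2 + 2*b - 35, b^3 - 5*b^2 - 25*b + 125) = b - 5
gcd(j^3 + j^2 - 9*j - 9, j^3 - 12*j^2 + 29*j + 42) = j + 1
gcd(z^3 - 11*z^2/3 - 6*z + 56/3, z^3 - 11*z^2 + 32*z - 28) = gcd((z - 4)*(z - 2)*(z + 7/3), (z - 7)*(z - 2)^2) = z - 2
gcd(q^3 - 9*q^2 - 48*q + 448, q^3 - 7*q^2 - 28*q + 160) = q - 8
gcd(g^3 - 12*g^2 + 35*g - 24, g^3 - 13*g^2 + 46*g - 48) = g^2 - 11*g + 24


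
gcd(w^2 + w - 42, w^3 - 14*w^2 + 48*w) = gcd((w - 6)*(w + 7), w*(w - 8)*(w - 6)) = w - 6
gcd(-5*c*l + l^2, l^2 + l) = l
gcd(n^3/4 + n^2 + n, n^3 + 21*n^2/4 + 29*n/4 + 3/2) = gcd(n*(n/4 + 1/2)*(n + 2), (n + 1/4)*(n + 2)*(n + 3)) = n + 2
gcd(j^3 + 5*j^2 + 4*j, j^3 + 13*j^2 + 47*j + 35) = j + 1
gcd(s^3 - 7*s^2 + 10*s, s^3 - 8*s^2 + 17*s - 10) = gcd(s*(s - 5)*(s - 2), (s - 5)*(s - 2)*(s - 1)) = s^2 - 7*s + 10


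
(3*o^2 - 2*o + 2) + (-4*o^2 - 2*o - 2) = -o^2 - 4*o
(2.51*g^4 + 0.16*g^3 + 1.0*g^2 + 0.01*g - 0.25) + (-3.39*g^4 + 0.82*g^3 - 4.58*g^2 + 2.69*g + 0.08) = -0.88*g^4 + 0.98*g^3 - 3.58*g^2 + 2.7*g - 0.17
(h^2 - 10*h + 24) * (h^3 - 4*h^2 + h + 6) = h^5 - 14*h^4 + 65*h^3 - 100*h^2 - 36*h + 144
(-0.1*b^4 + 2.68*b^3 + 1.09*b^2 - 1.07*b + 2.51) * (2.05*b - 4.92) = -0.205*b^5 + 5.986*b^4 - 10.9511*b^3 - 7.5563*b^2 + 10.4099*b - 12.3492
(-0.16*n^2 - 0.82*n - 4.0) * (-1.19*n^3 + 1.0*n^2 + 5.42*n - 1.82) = 0.1904*n^5 + 0.8158*n^4 + 3.0728*n^3 - 8.1532*n^2 - 20.1876*n + 7.28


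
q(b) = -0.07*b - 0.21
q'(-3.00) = -0.07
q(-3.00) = 0.00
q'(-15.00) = -0.07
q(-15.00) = 0.84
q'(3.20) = -0.07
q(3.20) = -0.43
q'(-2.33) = -0.07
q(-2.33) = -0.05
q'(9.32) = -0.07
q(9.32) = -0.86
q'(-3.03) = -0.07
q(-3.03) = 0.00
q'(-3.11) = -0.07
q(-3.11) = 0.01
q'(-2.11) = -0.07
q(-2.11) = -0.06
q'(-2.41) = -0.07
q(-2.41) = -0.04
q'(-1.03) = -0.07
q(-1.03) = -0.14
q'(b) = -0.0700000000000000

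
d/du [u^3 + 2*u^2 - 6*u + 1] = 3*u^2 + 4*u - 6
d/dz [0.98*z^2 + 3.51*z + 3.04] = 1.96*z + 3.51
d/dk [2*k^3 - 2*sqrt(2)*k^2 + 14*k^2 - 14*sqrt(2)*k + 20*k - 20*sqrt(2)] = 6*k^2 - 4*sqrt(2)*k + 28*k - 14*sqrt(2) + 20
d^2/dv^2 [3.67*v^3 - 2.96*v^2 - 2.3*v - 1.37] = 22.02*v - 5.92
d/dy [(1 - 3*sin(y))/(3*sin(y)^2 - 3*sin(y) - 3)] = (3*sin(y)^2 - 2*sin(y) + 4)*cos(y)/(3*(sin(y) + cos(y)^2)^2)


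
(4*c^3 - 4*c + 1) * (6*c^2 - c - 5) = 24*c^5 - 4*c^4 - 44*c^3 + 10*c^2 + 19*c - 5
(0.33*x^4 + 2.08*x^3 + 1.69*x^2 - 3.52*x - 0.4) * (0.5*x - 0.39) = 0.165*x^5 + 0.9113*x^4 + 0.0337999999999999*x^3 - 2.4191*x^2 + 1.1728*x + 0.156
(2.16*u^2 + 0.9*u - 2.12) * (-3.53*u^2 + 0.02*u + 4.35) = -7.6248*u^4 - 3.1338*u^3 + 16.8976*u^2 + 3.8726*u - 9.222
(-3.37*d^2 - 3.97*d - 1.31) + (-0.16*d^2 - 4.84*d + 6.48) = -3.53*d^2 - 8.81*d + 5.17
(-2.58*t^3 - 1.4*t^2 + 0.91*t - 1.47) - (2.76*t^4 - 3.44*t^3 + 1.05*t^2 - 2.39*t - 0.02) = -2.76*t^4 + 0.86*t^3 - 2.45*t^2 + 3.3*t - 1.45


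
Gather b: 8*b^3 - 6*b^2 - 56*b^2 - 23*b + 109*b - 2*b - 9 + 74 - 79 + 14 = 8*b^3 - 62*b^2 + 84*b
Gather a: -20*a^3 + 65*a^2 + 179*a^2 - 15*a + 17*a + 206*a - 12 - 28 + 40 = -20*a^3 + 244*a^2 + 208*a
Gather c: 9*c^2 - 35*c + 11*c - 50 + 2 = 9*c^2 - 24*c - 48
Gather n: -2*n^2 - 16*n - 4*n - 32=-2*n^2 - 20*n - 32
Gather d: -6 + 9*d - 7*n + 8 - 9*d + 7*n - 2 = 0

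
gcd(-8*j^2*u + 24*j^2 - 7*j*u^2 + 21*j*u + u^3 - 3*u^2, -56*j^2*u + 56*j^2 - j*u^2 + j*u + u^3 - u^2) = -8*j + u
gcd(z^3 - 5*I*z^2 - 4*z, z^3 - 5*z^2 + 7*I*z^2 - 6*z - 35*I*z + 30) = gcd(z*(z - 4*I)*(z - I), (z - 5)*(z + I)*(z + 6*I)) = 1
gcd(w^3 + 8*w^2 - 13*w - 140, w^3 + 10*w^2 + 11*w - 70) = w^2 + 12*w + 35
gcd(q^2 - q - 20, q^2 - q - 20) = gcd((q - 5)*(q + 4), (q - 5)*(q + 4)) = q^2 - q - 20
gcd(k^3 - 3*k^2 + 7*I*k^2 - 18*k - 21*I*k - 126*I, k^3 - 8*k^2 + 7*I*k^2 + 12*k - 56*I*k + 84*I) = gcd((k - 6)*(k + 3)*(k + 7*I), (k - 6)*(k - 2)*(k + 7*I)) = k^2 + k*(-6 + 7*I) - 42*I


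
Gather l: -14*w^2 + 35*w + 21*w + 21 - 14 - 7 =-14*w^2 + 56*w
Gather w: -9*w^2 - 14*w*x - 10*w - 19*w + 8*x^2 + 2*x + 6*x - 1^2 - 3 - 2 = -9*w^2 + w*(-14*x - 29) + 8*x^2 + 8*x - 6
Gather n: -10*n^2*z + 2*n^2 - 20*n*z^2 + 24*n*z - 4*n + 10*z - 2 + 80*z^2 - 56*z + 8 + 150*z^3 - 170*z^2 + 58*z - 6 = n^2*(2 - 10*z) + n*(-20*z^2 + 24*z - 4) + 150*z^3 - 90*z^2 + 12*z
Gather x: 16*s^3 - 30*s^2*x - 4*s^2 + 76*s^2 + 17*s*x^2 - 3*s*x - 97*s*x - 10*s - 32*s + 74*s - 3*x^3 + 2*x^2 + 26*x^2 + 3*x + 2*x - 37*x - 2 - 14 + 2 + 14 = 16*s^3 + 72*s^2 + 32*s - 3*x^3 + x^2*(17*s + 28) + x*(-30*s^2 - 100*s - 32)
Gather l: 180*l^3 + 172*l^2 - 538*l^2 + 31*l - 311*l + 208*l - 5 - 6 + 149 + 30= 180*l^3 - 366*l^2 - 72*l + 168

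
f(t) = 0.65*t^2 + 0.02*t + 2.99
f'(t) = 1.3*t + 0.02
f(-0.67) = 3.27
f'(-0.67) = -0.85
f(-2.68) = 7.60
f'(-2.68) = -3.46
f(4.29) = 15.04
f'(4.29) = 5.60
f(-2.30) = 6.38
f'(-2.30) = -2.97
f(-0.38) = 3.08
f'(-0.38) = -0.47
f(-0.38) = 3.08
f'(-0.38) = -0.47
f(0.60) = 3.24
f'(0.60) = 0.80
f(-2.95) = 8.59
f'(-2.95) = -3.82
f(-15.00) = 148.94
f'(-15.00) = -19.48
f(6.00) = 26.51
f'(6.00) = 7.82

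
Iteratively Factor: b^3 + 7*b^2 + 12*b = (b)*(b^2 + 7*b + 12) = b*(b + 4)*(b + 3)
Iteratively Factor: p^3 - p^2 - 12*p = (p)*(p^2 - p - 12) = p*(p - 4)*(p + 3)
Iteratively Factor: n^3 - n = (n - 1)*(n^2 + n) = (n - 1)*(n + 1)*(n)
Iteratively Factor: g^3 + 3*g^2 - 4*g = (g - 1)*(g^2 + 4*g) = g*(g - 1)*(g + 4)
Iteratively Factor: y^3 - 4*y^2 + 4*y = (y - 2)*(y^2 - 2*y) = y*(y - 2)*(y - 2)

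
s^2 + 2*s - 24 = (s - 4)*(s + 6)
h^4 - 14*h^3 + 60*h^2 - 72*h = h*(h - 6)^2*(h - 2)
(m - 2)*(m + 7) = m^2 + 5*m - 14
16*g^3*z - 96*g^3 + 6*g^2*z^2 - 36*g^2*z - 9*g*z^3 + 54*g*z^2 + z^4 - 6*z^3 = (-8*g + z)*(-2*g + z)*(g + z)*(z - 6)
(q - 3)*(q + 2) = q^2 - q - 6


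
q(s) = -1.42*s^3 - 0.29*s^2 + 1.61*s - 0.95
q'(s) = -4.26*s^2 - 0.58*s + 1.61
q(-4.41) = 108.10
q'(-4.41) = -78.68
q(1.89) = -8.53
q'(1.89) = -14.70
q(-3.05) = 31.73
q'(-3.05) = -36.25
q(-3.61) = 56.26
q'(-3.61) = -51.81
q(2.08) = -11.63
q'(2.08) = -18.03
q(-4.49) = 114.51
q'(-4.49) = -81.67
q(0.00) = -0.95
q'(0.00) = 1.61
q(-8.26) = 766.22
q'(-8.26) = -284.25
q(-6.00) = 285.67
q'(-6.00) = -148.27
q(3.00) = -37.07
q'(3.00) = -38.47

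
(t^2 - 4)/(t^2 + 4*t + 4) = (t - 2)/(t + 2)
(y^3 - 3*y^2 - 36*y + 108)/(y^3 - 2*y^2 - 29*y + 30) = (y^2 + 3*y - 18)/(y^2 + 4*y - 5)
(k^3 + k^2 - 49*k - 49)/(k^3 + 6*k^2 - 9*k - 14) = (k - 7)/(k - 2)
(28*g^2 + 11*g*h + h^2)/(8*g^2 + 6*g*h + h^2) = (7*g + h)/(2*g + h)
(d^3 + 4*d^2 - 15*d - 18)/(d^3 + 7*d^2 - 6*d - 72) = (d + 1)/(d + 4)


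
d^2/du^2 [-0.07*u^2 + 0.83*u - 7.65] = -0.140000000000000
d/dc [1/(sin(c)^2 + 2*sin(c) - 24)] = -2*(sin(c) + 1)*cos(c)/(sin(c)^2 + 2*sin(c) - 24)^2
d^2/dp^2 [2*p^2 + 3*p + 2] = 4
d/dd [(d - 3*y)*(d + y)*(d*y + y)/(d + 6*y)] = y*(-(d + 1)*(d - 3*y)*(d + y) + (d + 6*y)*((d + 1)*(d - 3*y) + (d + 1)*(d + y) + (d - 3*y)*(d + y)))/(d + 6*y)^2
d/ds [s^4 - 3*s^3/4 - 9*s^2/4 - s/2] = 4*s^3 - 9*s^2/4 - 9*s/2 - 1/2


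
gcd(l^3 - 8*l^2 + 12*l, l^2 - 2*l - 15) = 1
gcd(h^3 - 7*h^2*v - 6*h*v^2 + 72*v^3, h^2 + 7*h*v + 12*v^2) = h + 3*v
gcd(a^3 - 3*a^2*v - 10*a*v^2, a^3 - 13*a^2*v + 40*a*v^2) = -a^2 + 5*a*v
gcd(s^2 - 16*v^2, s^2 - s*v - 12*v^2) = s - 4*v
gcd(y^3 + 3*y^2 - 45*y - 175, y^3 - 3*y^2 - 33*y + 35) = y^2 - 2*y - 35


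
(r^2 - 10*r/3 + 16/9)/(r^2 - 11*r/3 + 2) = (r - 8/3)/(r - 3)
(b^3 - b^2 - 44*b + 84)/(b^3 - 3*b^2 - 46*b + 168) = (b - 2)/(b - 4)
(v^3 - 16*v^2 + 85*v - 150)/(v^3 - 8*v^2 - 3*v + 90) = (v - 5)/(v + 3)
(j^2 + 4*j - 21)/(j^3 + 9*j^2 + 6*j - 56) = (j - 3)/(j^2 + 2*j - 8)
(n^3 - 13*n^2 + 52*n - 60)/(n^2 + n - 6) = (n^2 - 11*n + 30)/(n + 3)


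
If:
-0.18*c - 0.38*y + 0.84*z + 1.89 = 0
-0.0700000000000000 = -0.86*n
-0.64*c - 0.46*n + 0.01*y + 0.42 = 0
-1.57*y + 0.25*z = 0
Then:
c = 0.59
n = 0.08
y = -0.36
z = -2.29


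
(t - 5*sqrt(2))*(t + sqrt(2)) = t^2 - 4*sqrt(2)*t - 10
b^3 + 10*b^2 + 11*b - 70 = (b - 2)*(b + 5)*(b + 7)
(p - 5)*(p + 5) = p^2 - 25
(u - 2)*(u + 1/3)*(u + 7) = u^3 + 16*u^2/3 - 37*u/3 - 14/3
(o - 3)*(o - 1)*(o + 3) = o^3 - o^2 - 9*o + 9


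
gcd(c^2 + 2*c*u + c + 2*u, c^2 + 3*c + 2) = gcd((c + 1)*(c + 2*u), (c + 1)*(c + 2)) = c + 1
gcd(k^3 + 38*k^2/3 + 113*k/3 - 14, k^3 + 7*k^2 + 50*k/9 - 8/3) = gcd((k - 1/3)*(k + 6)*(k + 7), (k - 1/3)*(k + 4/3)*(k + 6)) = k^2 + 17*k/3 - 2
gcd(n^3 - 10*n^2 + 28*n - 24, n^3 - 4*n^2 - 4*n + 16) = n - 2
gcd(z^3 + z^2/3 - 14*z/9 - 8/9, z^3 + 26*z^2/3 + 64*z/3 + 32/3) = z + 2/3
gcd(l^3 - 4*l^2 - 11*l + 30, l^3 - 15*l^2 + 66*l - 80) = l^2 - 7*l + 10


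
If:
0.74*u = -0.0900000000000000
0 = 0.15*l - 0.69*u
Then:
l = -0.56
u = -0.12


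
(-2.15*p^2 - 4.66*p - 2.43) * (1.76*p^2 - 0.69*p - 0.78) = -3.784*p^4 - 6.7181*p^3 + 0.615599999999999*p^2 + 5.3115*p + 1.8954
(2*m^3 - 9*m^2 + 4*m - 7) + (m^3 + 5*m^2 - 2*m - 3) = 3*m^3 - 4*m^2 + 2*m - 10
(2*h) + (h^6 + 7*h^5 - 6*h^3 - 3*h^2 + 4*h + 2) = h^6 + 7*h^5 - 6*h^3 - 3*h^2 + 6*h + 2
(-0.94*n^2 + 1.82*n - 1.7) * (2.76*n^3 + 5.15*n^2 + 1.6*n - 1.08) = -2.5944*n^5 + 0.1822*n^4 + 3.177*n^3 - 4.8278*n^2 - 4.6856*n + 1.836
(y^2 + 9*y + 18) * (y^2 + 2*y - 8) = y^4 + 11*y^3 + 28*y^2 - 36*y - 144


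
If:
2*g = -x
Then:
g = -x/2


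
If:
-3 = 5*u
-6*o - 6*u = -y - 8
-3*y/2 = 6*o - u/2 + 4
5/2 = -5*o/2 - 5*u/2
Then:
No Solution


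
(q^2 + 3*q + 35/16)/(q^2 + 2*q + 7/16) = (4*q + 5)/(4*q + 1)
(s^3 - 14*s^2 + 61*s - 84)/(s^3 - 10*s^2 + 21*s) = (s - 4)/s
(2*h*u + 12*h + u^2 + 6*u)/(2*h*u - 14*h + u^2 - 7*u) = (u + 6)/(u - 7)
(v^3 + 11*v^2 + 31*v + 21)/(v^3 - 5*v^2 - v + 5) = (v^2 + 10*v + 21)/(v^2 - 6*v + 5)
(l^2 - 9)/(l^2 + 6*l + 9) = (l - 3)/(l + 3)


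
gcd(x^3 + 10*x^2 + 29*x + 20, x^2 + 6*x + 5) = x^2 + 6*x + 5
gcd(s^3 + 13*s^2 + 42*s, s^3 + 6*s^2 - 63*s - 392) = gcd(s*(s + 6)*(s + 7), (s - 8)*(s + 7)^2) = s + 7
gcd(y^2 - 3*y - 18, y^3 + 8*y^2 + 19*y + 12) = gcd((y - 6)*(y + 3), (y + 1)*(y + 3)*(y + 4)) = y + 3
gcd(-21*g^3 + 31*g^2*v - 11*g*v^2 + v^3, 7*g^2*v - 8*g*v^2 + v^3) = 7*g^2 - 8*g*v + v^2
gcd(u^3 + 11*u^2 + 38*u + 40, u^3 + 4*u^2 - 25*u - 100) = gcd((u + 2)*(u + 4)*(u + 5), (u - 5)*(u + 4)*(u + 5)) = u^2 + 9*u + 20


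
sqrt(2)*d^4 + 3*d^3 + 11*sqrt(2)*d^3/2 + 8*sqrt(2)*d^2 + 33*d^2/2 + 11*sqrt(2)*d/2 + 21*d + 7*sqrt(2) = (d + 2)*(d + 7/2)*(d + sqrt(2))*(sqrt(2)*d + 1)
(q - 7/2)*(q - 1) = q^2 - 9*q/2 + 7/2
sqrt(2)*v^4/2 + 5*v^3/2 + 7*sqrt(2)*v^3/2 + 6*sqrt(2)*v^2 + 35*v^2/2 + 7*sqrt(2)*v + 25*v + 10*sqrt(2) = (v + 5)*(v + sqrt(2)/2)*(v + 2*sqrt(2))*(sqrt(2)*v/2 + sqrt(2))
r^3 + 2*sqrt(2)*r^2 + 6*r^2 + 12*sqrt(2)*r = r*(r + 6)*(r + 2*sqrt(2))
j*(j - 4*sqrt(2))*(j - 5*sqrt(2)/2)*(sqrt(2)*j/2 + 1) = sqrt(2)*j^4/2 - 11*j^3/2 + 7*sqrt(2)*j^2/2 + 20*j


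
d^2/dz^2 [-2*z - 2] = 0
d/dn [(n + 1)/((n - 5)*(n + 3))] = (-n^2 - 2*n - 13)/(n^4 - 4*n^3 - 26*n^2 + 60*n + 225)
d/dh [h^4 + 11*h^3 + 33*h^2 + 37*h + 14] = 4*h^3 + 33*h^2 + 66*h + 37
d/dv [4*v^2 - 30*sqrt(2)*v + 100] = 8*v - 30*sqrt(2)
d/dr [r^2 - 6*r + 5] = 2*r - 6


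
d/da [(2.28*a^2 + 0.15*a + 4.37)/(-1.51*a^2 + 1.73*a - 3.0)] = (4.1709*a^2 - 0.4826*a - 8.0101)/(2.2801*a^4 - 5.2246*a^3 + 12.0529*a^2 - 10.38*a + 9.0)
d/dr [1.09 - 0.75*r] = -0.750000000000000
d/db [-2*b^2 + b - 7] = 1 - 4*b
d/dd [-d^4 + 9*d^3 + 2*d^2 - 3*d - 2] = -4*d^3 + 27*d^2 + 4*d - 3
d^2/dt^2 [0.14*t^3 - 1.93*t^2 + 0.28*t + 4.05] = 0.84*t - 3.86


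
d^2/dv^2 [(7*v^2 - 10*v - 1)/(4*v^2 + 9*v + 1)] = 8*(-103*v^3 - 33*v^2 + 3*v + 5)/(64*v^6 + 432*v^5 + 1020*v^4 + 945*v^3 + 255*v^2 + 27*v + 1)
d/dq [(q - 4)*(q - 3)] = 2*q - 7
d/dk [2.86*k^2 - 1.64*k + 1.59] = 5.72*k - 1.64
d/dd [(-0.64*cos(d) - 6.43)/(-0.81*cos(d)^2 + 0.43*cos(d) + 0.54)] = (0.5184*cos(d)^2 + 10.4166*cos(d) - 2.4193)*sin(d)/(0.6561*cos(d)^4 - 0.6966*cos(d)^3 - 0.6899*cos(d)^2 + 0.4644*cos(d) + 0.2916)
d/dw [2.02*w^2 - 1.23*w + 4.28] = 4.04*w - 1.23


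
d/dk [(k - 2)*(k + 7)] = 2*k + 5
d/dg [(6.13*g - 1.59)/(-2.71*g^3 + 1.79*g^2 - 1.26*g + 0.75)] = (33.2246*g^3 - 23.8994*g^2 + 5.6922*g + 2.5941)/(7.3441*g^6 - 9.7018*g^5 + 10.0333*g^4 - 8.5758*g^3 + 4.2726*g^2 - 1.89*g + 0.5625)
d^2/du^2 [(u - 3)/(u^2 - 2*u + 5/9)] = 162*((5 - 3*u)*(9*u^2 - 18*u + 5) + 36*(u - 3)*(u - 1)^2)/(9*u^2 - 18*u + 5)^3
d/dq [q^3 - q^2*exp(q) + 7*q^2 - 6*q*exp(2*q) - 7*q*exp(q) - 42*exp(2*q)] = -q^2*exp(q) + 3*q^2 - 12*q*exp(2*q) - 9*q*exp(q) + 14*q - 90*exp(2*q) - 7*exp(q)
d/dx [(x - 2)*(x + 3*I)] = 2*x - 2 + 3*I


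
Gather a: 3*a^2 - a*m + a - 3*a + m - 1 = 3*a^2 + a*(-m - 2) + m - 1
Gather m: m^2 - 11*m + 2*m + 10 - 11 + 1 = m^2 - 9*m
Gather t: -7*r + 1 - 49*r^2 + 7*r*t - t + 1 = -49*r^2 - 7*r + t*(7*r - 1) + 2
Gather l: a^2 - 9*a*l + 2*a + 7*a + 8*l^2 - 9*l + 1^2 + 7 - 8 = a^2 + 9*a + 8*l^2 + l*(-9*a - 9)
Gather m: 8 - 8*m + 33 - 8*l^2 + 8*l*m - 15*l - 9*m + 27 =-8*l^2 - 15*l + m*(8*l - 17) + 68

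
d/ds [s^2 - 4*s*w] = 2*s - 4*w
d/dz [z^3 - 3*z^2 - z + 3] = 3*z^2 - 6*z - 1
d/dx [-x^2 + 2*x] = 2 - 2*x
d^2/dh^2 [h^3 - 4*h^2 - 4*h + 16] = 6*h - 8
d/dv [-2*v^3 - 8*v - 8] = -6*v^2 - 8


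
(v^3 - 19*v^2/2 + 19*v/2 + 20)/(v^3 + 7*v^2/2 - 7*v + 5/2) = (2*v^3 - 19*v^2 + 19*v + 40)/(2*v^3 + 7*v^2 - 14*v + 5)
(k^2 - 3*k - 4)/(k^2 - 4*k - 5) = (k - 4)/(k - 5)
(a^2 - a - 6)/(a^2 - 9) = (a + 2)/(a + 3)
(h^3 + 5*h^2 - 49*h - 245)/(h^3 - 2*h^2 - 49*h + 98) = (h + 5)/(h - 2)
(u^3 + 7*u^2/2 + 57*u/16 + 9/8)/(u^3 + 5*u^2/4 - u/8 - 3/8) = (4*u^2 + 11*u + 6)/(2*(2*u^2 + u - 1))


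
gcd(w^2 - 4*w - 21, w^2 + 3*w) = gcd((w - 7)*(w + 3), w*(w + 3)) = w + 3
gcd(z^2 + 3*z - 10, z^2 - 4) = z - 2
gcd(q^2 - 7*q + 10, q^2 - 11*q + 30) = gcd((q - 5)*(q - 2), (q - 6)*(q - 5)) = q - 5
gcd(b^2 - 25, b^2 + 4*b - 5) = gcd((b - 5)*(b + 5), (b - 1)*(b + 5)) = b + 5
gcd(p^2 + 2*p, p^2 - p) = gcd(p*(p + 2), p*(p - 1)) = p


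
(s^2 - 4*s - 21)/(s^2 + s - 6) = (s - 7)/(s - 2)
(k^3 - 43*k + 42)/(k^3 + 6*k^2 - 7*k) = (k - 6)/k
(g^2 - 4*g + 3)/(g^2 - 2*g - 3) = (g - 1)/(g + 1)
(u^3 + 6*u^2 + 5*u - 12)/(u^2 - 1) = (u^2 + 7*u + 12)/(u + 1)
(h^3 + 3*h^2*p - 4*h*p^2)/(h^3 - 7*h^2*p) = (h^2 + 3*h*p - 4*p^2)/(h*(h - 7*p))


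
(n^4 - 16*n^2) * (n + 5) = n^5 + 5*n^4 - 16*n^3 - 80*n^2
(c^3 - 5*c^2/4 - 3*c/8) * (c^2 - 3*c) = c^5 - 17*c^4/4 + 27*c^3/8 + 9*c^2/8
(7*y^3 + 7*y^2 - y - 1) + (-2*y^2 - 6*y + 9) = 7*y^3 + 5*y^2 - 7*y + 8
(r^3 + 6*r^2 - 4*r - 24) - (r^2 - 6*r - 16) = r^3 + 5*r^2 + 2*r - 8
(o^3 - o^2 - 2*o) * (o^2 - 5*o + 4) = o^5 - 6*o^4 + 7*o^3 + 6*o^2 - 8*o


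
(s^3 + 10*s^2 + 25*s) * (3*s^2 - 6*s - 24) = 3*s^5 + 24*s^4 - 9*s^3 - 390*s^2 - 600*s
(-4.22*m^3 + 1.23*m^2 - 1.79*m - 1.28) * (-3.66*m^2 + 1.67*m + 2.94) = 15.4452*m^5 - 11.5492*m^4 - 3.8013*m^3 + 5.3117*m^2 - 7.4002*m - 3.7632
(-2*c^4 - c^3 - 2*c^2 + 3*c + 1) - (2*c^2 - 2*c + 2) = -2*c^4 - c^3 - 4*c^2 + 5*c - 1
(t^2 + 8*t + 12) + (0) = t^2 + 8*t + 12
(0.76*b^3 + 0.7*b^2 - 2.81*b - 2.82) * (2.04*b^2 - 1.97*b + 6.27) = 1.5504*b^5 - 0.0692000000000002*b^4 - 2.3462*b^3 + 4.1719*b^2 - 12.0633*b - 17.6814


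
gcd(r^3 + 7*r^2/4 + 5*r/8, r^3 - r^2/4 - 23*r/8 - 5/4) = r^2 + 7*r/4 + 5/8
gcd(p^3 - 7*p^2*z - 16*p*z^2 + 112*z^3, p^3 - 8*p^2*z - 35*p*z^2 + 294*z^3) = -p + 7*z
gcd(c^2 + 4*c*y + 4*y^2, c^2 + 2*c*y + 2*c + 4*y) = c + 2*y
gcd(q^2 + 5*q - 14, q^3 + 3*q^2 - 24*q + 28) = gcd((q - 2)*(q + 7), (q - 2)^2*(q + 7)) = q^2 + 5*q - 14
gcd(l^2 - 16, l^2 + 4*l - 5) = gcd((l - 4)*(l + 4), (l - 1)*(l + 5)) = 1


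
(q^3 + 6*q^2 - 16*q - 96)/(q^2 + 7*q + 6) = (q^2 - 16)/(q + 1)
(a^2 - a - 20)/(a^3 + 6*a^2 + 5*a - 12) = (a - 5)/(a^2 + 2*a - 3)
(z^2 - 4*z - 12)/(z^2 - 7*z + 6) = (z + 2)/(z - 1)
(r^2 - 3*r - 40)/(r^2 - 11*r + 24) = (r + 5)/(r - 3)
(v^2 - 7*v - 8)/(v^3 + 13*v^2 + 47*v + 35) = (v - 8)/(v^2 + 12*v + 35)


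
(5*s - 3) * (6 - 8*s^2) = -40*s^3 + 24*s^2 + 30*s - 18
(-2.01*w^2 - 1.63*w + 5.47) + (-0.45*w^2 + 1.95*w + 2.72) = -2.46*w^2 + 0.32*w + 8.19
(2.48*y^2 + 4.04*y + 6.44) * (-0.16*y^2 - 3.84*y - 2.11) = -0.3968*y^4 - 10.1696*y^3 - 21.7768*y^2 - 33.254*y - 13.5884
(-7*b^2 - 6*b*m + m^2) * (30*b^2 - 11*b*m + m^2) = -210*b^4 - 103*b^3*m + 89*b^2*m^2 - 17*b*m^3 + m^4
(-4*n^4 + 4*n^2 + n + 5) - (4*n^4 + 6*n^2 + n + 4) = -8*n^4 - 2*n^2 + 1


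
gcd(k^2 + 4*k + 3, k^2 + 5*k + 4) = k + 1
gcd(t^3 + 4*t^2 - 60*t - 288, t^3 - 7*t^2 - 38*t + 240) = t^2 - 2*t - 48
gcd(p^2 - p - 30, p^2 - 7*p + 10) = 1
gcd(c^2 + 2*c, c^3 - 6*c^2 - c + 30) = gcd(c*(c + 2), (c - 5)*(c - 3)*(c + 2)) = c + 2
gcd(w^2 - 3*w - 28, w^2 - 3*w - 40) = 1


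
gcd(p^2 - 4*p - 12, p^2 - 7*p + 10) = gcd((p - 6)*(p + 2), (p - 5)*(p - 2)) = 1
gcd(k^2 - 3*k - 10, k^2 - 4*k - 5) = k - 5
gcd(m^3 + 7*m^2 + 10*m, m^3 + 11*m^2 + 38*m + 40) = m^2 + 7*m + 10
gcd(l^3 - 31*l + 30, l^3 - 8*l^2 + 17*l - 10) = l^2 - 6*l + 5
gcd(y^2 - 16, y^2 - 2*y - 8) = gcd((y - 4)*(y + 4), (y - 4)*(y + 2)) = y - 4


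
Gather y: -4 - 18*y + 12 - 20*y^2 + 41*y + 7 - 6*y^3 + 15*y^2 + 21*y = -6*y^3 - 5*y^2 + 44*y + 15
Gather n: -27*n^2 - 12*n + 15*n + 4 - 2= -27*n^2 + 3*n + 2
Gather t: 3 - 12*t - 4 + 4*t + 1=-8*t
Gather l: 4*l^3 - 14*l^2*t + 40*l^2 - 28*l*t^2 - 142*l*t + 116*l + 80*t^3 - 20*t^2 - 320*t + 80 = 4*l^3 + l^2*(40 - 14*t) + l*(-28*t^2 - 142*t + 116) + 80*t^3 - 20*t^2 - 320*t + 80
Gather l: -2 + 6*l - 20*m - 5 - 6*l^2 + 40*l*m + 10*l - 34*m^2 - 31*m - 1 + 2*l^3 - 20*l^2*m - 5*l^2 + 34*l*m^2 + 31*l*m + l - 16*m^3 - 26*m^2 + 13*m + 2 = 2*l^3 + l^2*(-20*m - 11) + l*(34*m^2 + 71*m + 17) - 16*m^3 - 60*m^2 - 38*m - 6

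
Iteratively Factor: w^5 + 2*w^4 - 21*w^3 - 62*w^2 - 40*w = (w + 1)*(w^4 + w^3 - 22*w^2 - 40*w) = (w - 5)*(w + 1)*(w^3 + 6*w^2 + 8*w) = (w - 5)*(w + 1)*(w + 4)*(w^2 + 2*w) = w*(w - 5)*(w + 1)*(w + 4)*(w + 2)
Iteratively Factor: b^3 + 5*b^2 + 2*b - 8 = (b + 4)*(b^2 + b - 2) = (b - 1)*(b + 4)*(b + 2)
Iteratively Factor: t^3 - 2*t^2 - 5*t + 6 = (t + 2)*(t^2 - 4*t + 3) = (t - 1)*(t + 2)*(t - 3)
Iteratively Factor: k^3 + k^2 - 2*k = (k)*(k^2 + k - 2) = k*(k - 1)*(k + 2)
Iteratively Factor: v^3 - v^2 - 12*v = (v + 3)*(v^2 - 4*v) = v*(v + 3)*(v - 4)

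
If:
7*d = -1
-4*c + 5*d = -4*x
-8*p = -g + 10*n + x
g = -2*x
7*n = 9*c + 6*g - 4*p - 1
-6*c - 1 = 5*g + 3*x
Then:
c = -1/4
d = -1/7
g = 1/7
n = -5/4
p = 89/56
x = -1/14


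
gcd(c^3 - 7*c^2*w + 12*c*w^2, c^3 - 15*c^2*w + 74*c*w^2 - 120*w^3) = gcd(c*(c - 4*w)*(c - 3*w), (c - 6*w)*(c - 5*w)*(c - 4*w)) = -c + 4*w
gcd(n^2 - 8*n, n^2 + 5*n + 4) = 1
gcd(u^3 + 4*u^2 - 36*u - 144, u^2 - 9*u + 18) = u - 6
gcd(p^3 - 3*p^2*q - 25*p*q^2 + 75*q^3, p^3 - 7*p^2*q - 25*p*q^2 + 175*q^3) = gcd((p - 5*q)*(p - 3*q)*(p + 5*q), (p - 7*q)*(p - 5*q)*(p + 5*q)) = p^2 - 25*q^2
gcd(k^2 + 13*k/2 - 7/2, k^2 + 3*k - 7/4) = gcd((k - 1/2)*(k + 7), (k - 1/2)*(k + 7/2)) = k - 1/2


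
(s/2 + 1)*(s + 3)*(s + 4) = s^3/2 + 9*s^2/2 + 13*s + 12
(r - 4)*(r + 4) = r^2 - 16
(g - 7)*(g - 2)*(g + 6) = g^3 - 3*g^2 - 40*g + 84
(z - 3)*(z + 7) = z^2 + 4*z - 21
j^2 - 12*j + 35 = (j - 7)*(j - 5)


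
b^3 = b^3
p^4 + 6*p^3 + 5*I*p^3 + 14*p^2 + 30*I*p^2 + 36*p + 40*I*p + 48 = (p + 2)*(p + 4)*(p - I)*(p + 6*I)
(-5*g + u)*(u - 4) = -5*g*u + 20*g + u^2 - 4*u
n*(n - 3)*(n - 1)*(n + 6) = n^4 + 2*n^3 - 21*n^2 + 18*n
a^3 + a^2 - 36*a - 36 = (a - 6)*(a + 1)*(a + 6)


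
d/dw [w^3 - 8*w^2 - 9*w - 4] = 3*w^2 - 16*w - 9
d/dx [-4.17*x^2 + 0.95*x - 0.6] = 0.95 - 8.34*x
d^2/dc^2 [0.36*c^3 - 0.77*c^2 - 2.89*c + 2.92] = 2.16*c - 1.54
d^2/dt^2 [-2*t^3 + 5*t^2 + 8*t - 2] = 10 - 12*t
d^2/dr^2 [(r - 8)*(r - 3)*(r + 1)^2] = 12*r^2 - 54*r + 6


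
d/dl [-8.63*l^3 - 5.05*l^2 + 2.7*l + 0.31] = -25.89*l^2 - 10.1*l + 2.7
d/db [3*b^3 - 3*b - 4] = 9*b^2 - 3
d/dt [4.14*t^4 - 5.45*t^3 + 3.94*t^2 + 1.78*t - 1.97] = 16.56*t^3 - 16.35*t^2 + 7.88*t + 1.78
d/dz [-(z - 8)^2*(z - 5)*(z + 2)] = -4*z^3 + 57*z^2 - 204*z + 32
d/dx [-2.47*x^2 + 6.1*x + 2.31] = 6.1 - 4.94*x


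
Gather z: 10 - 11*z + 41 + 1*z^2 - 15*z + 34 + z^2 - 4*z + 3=2*z^2 - 30*z + 88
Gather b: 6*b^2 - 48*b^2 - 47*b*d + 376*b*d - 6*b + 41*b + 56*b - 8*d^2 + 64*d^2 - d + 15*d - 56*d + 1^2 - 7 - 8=-42*b^2 + b*(329*d + 91) + 56*d^2 - 42*d - 14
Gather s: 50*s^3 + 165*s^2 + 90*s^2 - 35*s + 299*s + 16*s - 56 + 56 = 50*s^3 + 255*s^2 + 280*s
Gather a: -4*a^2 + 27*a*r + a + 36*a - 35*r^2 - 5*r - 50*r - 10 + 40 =-4*a^2 + a*(27*r + 37) - 35*r^2 - 55*r + 30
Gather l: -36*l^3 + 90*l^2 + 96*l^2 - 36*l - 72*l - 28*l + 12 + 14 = -36*l^3 + 186*l^2 - 136*l + 26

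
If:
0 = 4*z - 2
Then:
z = 1/2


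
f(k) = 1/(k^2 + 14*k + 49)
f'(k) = (-2*k - 14)/(k^2 + 14*k + 49)^2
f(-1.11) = 0.03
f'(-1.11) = -0.01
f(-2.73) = 0.05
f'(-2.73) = -0.03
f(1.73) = 0.01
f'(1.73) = -0.00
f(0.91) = 0.02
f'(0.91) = -0.00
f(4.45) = 0.01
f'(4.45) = -0.00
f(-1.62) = 0.03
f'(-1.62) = -0.01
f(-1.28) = 0.03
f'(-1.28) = -0.01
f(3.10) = 0.01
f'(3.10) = -0.00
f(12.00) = 0.00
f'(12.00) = 0.00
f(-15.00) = 0.02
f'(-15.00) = 0.00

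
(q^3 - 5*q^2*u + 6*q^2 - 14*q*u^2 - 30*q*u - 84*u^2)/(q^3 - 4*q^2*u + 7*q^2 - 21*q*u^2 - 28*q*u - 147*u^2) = (q^2 + 2*q*u + 6*q + 12*u)/(q^2 + 3*q*u + 7*q + 21*u)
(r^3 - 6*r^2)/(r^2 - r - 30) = r^2/(r + 5)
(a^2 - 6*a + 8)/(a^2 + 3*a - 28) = (a - 2)/(a + 7)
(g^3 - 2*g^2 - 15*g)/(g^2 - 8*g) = (g^2 - 2*g - 15)/(g - 8)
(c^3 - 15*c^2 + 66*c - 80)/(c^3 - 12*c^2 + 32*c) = (c^2 - 7*c + 10)/(c*(c - 4))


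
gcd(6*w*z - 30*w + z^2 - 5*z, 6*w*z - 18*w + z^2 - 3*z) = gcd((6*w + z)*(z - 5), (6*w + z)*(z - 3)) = 6*w + z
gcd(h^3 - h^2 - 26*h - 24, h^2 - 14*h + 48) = h - 6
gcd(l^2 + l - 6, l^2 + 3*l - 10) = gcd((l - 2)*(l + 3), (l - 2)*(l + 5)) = l - 2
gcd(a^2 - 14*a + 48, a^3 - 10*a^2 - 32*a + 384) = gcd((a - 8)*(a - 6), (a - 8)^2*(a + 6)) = a - 8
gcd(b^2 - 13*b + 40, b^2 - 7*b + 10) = b - 5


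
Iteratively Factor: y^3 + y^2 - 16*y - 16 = (y + 4)*(y^2 - 3*y - 4) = (y - 4)*(y + 4)*(y + 1)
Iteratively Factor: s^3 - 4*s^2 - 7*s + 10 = (s - 5)*(s^2 + s - 2) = (s - 5)*(s - 1)*(s + 2)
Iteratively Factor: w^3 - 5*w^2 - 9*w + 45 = (w - 5)*(w^2 - 9) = (w - 5)*(w - 3)*(w + 3)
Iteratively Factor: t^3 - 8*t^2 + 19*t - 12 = (t - 4)*(t^2 - 4*t + 3) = (t - 4)*(t - 1)*(t - 3)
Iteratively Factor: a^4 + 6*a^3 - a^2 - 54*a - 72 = (a + 2)*(a^3 + 4*a^2 - 9*a - 36) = (a - 3)*(a + 2)*(a^2 + 7*a + 12) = (a - 3)*(a + 2)*(a + 3)*(a + 4)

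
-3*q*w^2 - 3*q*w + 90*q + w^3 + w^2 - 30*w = (-3*q + w)*(w - 5)*(w + 6)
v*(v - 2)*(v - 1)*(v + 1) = v^4 - 2*v^3 - v^2 + 2*v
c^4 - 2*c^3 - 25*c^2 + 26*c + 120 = (c - 5)*(c - 3)*(c + 2)*(c + 4)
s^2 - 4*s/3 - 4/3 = (s - 2)*(s + 2/3)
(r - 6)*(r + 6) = r^2 - 36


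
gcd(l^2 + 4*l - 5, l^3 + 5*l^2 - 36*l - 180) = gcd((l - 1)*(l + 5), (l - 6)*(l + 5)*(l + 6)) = l + 5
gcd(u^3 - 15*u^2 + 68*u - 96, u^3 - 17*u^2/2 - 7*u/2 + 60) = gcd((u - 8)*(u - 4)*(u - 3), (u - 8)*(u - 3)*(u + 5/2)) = u^2 - 11*u + 24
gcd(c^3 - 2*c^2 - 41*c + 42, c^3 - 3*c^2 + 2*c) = c - 1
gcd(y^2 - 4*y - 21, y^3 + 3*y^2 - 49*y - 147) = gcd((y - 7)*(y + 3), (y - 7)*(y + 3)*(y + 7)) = y^2 - 4*y - 21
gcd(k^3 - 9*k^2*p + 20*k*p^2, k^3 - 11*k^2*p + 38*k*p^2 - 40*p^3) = k^2 - 9*k*p + 20*p^2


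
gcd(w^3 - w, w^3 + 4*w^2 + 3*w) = w^2 + w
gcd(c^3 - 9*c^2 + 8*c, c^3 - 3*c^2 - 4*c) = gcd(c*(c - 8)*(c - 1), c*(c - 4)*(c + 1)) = c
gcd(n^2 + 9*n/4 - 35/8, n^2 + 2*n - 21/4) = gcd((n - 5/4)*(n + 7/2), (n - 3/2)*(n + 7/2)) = n + 7/2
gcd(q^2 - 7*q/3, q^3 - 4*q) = q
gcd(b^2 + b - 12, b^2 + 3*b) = 1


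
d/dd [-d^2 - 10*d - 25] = -2*d - 10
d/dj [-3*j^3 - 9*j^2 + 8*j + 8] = -9*j^2 - 18*j + 8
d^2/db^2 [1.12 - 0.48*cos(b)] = 0.48*cos(b)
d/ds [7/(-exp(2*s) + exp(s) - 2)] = (14*exp(s) - 7)*exp(s)/(exp(2*s) - exp(s) + 2)^2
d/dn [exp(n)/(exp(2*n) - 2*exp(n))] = -exp(n)/(exp(n) - 2)^2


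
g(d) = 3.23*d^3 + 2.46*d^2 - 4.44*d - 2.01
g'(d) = 9.69*d^2 + 4.92*d - 4.44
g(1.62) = 10.99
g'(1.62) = 28.96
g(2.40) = 46.16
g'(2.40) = 63.18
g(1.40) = 5.46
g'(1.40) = 21.44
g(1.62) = 10.99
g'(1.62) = 28.96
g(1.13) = 0.77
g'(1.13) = 13.49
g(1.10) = 0.38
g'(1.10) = 12.70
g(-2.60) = -30.61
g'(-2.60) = 48.27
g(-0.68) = 1.13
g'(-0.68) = -3.30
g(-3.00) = -53.76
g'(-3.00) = 68.01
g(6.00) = 757.59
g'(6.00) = 373.92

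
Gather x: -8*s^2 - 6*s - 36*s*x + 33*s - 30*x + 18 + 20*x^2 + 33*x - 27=-8*s^2 + 27*s + 20*x^2 + x*(3 - 36*s) - 9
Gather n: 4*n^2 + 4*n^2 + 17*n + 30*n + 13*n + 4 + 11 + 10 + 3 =8*n^2 + 60*n + 28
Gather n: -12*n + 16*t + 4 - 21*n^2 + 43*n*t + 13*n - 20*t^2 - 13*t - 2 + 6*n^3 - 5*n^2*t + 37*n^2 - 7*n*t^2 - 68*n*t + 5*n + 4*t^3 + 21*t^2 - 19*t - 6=6*n^3 + n^2*(16 - 5*t) + n*(-7*t^2 - 25*t + 6) + 4*t^3 + t^2 - 16*t - 4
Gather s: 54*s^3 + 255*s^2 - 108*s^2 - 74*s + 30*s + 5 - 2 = 54*s^3 + 147*s^2 - 44*s + 3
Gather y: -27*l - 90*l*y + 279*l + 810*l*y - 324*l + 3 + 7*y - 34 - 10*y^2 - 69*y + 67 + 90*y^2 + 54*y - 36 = -72*l + 80*y^2 + y*(720*l - 8)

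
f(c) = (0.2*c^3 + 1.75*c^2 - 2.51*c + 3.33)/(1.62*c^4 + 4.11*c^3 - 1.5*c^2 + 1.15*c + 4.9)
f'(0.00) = -0.67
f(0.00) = 0.68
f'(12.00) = -0.00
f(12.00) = 0.01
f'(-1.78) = -0.64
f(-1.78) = -1.39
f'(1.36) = -0.17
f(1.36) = 0.19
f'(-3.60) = 0.76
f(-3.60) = 0.42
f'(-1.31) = -6.38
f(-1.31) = -2.51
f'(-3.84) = 0.42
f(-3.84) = 0.28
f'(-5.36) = 0.05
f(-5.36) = 0.05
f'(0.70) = -0.36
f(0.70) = 0.37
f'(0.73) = -0.36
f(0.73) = 0.36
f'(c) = (0.6*c^2 + 3.5*c - 2.51)/(1.62*c^4 + 4.11*c^3 - 1.5*c^2 + 1.15*c + 4.9) + (-6.48*c^3 - 12.33*c^2 + 3.0*c - 1.15)*(0.2*c^3 + 1.75*c^2 - 2.51*c + 3.33)/(1.62*c^4 + 4.11*c^3 - 1.5*c^2 + 1.15*c + 4.9)^2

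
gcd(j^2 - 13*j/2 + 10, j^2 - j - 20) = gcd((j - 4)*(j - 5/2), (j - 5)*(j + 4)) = 1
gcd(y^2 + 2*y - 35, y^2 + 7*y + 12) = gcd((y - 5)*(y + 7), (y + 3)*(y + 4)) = 1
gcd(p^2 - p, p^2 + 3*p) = p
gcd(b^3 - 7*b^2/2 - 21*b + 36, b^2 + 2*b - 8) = b + 4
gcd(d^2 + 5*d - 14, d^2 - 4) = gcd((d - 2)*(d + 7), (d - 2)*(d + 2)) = d - 2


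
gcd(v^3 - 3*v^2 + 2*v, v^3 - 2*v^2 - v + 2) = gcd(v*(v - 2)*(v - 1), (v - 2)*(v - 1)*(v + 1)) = v^2 - 3*v + 2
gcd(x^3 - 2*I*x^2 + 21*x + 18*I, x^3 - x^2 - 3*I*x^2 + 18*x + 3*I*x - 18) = x^2 - 3*I*x + 18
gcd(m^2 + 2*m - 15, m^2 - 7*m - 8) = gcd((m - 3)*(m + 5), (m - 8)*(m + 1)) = 1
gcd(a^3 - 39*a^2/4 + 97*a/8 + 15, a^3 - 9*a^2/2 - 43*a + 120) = a^2 - 21*a/2 + 20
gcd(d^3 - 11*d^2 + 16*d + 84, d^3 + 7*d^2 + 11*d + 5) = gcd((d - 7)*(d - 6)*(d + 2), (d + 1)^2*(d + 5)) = 1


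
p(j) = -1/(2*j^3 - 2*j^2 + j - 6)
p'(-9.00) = 0.00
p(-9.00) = 0.00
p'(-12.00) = 0.00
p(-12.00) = 0.00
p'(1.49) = 1.53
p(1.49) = 0.43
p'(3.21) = 0.03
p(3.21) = -0.02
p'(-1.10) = 0.09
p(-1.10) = 0.08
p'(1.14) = 0.21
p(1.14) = 0.22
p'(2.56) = 0.10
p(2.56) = -0.06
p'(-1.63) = 0.05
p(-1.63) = 0.05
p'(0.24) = 0.01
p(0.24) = 0.17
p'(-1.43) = 0.06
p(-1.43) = 0.06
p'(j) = -(-6*j^2 + 4*j - 1)/(2*j^3 - 2*j^2 + j - 6)^2 = (6*j^2 - 4*j + 1)/(2*j^3 - 2*j^2 + j - 6)^2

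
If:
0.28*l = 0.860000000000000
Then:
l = 3.07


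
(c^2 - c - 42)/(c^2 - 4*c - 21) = (c + 6)/(c + 3)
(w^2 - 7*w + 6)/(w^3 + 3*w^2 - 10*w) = (w^2 - 7*w + 6)/(w*(w^2 + 3*w - 10))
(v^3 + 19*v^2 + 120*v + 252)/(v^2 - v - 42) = (v^2 + 13*v + 42)/(v - 7)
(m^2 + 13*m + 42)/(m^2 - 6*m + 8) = (m^2 + 13*m + 42)/(m^2 - 6*m + 8)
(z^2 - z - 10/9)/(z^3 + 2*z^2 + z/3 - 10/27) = 3*(3*z - 5)/(9*z^2 + 12*z - 5)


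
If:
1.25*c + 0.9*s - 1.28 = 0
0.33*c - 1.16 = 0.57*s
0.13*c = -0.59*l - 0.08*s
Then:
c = 1.76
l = -0.25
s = -1.02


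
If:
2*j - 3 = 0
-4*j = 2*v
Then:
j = 3/2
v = -3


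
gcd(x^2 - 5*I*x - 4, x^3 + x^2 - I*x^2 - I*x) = x - I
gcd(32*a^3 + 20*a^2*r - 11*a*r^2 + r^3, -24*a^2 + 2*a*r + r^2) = -4*a + r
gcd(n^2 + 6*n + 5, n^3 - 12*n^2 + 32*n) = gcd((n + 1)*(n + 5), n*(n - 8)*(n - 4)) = 1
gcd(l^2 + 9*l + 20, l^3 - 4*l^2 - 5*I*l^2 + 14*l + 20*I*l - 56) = 1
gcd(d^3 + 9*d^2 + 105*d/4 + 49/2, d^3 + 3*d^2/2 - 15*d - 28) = d^2 + 11*d/2 + 7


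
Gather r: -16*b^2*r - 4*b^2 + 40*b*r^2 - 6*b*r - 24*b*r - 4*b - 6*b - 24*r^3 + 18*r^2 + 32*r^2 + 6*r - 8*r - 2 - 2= -4*b^2 - 10*b - 24*r^3 + r^2*(40*b + 50) + r*(-16*b^2 - 30*b - 2) - 4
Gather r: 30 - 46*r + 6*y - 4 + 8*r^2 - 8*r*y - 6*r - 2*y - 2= 8*r^2 + r*(-8*y - 52) + 4*y + 24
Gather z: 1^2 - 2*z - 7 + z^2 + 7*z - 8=z^2 + 5*z - 14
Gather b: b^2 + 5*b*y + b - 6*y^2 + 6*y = b^2 + b*(5*y + 1) - 6*y^2 + 6*y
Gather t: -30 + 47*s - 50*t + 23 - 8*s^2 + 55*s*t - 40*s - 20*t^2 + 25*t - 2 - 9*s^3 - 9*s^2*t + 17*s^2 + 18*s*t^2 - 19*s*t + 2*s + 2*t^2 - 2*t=-9*s^3 + 9*s^2 + 9*s + t^2*(18*s - 18) + t*(-9*s^2 + 36*s - 27) - 9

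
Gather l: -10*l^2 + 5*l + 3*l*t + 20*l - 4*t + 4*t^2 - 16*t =-10*l^2 + l*(3*t + 25) + 4*t^2 - 20*t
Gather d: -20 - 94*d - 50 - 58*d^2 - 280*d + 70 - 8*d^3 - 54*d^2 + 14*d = -8*d^3 - 112*d^2 - 360*d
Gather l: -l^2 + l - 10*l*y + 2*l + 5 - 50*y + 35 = -l^2 + l*(3 - 10*y) - 50*y + 40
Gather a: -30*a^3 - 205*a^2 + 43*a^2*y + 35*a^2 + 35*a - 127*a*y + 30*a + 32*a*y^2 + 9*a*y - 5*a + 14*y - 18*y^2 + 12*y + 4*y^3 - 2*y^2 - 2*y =-30*a^3 + a^2*(43*y - 170) + a*(32*y^2 - 118*y + 60) + 4*y^3 - 20*y^2 + 24*y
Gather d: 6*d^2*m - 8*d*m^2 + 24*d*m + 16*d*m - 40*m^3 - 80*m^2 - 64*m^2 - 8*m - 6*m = 6*d^2*m + d*(-8*m^2 + 40*m) - 40*m^3 - 144*m^2 - 14*m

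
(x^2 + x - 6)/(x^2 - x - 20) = (-x^2 - x + 6)/(-x^2 + x + 20)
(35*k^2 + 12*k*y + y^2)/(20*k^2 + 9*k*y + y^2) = (7*k + y)/(4*k + y)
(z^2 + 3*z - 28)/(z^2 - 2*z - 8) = (z + 7)/(z + 2)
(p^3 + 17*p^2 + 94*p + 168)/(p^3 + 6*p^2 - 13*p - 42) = (p^2 + 10*p + 24)/(p^2 - p - 6)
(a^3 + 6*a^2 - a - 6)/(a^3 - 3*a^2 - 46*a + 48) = (a + 1)/(a - 8)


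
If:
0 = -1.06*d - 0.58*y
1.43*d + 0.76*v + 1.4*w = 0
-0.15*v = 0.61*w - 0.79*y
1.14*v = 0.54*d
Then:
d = 0.00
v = 0.00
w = 0.00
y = 0.00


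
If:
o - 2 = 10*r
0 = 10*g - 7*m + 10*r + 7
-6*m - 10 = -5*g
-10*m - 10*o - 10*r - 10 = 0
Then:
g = -128/25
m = -89/15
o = 14/3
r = 4/15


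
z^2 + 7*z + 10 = (z + 2)*(z + 5)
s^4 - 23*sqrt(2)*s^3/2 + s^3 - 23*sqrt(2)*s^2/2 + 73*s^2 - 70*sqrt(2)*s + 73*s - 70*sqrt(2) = (s + 1)*(s - 7*sqrt(2))*(s - 5*sqrt(2)/2)*(s - 2*sqrt(2))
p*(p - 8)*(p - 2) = p^3 - 10*p^2 + 16*p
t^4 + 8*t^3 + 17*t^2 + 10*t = t*(t + 1)*(t + 2)*(t + 5)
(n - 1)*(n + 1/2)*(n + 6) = n^3 + 11*n^2/2 - 7*n/2 - 3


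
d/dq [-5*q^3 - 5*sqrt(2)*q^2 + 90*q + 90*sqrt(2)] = -15*q^2 - 10*sqrt(2)*q + 90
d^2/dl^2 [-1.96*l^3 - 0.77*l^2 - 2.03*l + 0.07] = -11.76*l - 1.54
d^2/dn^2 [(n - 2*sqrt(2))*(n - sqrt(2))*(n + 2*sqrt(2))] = 6*n - 2*sqrt(2)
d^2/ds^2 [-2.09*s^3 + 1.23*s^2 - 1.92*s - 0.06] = 2.46 - 12.54*s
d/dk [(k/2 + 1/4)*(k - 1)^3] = (k - 1)^2*(8*k + 1)/4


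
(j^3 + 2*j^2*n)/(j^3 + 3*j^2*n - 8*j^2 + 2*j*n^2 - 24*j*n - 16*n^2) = j^2/(j^2 + j*n - 8*j - 8*n)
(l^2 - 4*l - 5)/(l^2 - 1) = (l - 5)/(l - 1)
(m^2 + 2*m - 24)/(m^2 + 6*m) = (m - 4)/m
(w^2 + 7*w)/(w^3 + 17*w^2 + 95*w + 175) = w/(w^2 + 10*w + 25)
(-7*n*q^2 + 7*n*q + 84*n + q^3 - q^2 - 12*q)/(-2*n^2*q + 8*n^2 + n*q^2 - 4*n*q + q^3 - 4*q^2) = (-7*n*q - 21*n + q^2 + 3*q)/(-2*n^2 + n*q + q^2)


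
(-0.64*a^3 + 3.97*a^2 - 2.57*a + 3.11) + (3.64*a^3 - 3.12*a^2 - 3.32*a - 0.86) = 3.0*a^3 + 0.85*a^2 - 5.89*a + 2.25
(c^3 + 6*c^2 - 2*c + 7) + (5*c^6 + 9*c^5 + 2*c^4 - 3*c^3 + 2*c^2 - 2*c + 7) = 5*c^6 + 9*c^5 + 2*c^4 - 2*c^3 + 8*c^2 - 4*c + 14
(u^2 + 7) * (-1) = -u^2 - 7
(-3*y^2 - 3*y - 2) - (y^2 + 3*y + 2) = -4*y^2 - 6*y - 4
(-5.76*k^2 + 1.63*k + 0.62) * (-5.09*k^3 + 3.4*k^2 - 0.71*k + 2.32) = 29.3184*k^5 - 27.8807*k^4 + 6.4758*k^3 - 12.4125*k^2 + 3.3414*k + 1.4384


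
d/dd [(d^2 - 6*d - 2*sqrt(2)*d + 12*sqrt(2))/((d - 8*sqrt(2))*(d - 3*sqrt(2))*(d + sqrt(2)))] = (-d^4 + 4*sqrt(2)*d^3 + 12*d^3 - 96*sqrt(2)*d^2 - 14*d^2 + 96*sqrt(2)*d + 480*d - 600*sqrt(2) - 192)/(d^6 - 20*sqrt(2)*d^5 + 252*d^4 - 424*sqrt(2)*d^3 - 1244*d^2 + 2496*sqrt(2)*d + 4608)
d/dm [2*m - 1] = 2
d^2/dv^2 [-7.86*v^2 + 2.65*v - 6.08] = -15.7200000000000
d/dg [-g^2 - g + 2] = -2*g - 1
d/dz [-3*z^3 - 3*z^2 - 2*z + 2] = -9*z^2 - 6*z - 2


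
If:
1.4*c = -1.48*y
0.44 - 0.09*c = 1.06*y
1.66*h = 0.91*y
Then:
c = -0.48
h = 0.25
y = 0.46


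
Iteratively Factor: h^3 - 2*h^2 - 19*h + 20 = (h + 4)*(h^2 - 6*h + 5) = (h - 1)*(h + 4)*(h - 5)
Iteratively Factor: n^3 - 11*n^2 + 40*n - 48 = (n - 3)*(n^2 - 8*n + 16) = (n - 4)*(n - 3)*(n - 4)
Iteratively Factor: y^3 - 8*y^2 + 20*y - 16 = (y - 4)*(y^2 - 4*y + 4) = (y - 4)*(y - 2)*(y - 2)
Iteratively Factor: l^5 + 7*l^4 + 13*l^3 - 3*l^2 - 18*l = (l + 2)*(l^4 + 5*l^3 + 3*l^2 - 9*l) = l*(l + 2)*(l^3 + 5*l^2 + 3*l - 9) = l*(l + 2)*(l + 3)*(l^2 + 2*l - 3) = l*(l - 1)*(l + 2)*(l + 3)*(l + 3)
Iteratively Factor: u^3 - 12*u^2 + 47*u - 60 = (u - 4)*(u^2 - 8*u + 15) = (u - 5)*(u - 4)*(u - 3)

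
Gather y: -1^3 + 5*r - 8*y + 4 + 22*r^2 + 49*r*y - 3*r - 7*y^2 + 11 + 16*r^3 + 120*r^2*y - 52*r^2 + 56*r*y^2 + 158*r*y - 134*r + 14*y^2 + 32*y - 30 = 16*r^3 - 30*r^2 - 132*r + y^2*(56*r + 7) + y*(120*r^2 + 207*r + 24) - 16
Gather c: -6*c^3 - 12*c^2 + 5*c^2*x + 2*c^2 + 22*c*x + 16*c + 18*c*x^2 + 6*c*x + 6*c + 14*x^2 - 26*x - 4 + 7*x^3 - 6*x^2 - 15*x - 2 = -6*c^3 + c^2*(5*x - 10) + c*(18*x^2 + 28*x + 22) + 7*x^3 + 8*x^2 - 41*x - 6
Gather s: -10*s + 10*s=0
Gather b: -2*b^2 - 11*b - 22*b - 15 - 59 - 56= -2*b^2 - 33*b - 130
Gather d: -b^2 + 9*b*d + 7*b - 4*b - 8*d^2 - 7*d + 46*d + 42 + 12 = -b^2 + 3*b - 8*d^2 + d*(9*b + 39) + 54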